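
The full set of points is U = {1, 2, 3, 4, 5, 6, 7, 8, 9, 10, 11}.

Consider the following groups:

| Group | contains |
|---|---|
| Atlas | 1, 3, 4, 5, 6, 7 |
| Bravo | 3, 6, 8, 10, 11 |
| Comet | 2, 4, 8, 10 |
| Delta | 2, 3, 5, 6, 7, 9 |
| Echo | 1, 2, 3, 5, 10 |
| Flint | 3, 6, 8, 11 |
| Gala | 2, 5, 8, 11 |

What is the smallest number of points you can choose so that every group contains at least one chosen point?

H = {2, 3} meets every group (each contains at least one member of H), and |H| = 2.
No single point lies in every group, so at least 2 are needed and 2 is optimal.

2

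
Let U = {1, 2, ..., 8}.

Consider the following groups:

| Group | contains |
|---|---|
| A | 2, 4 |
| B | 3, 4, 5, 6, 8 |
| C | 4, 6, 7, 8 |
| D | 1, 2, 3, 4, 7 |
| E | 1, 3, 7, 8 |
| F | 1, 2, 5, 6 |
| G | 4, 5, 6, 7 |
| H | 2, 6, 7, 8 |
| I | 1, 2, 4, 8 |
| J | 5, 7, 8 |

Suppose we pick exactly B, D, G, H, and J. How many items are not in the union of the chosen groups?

0

Union of B, D, G, H, J = {1, 2, 3, 4, 5, 6, 7, 8} — that's every item, so 0 are uncovered.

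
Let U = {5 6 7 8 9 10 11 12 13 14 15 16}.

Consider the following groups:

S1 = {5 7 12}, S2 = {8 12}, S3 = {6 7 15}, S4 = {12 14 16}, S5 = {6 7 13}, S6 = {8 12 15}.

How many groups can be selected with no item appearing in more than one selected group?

S5, S6 are pairwise disjoint (S5={6,7,13}; S6={8,12,15}).
Every remaining group overlaps one of these, and no 3 of the listed groups are pairwise disjoint, so 2 is the maximum.

2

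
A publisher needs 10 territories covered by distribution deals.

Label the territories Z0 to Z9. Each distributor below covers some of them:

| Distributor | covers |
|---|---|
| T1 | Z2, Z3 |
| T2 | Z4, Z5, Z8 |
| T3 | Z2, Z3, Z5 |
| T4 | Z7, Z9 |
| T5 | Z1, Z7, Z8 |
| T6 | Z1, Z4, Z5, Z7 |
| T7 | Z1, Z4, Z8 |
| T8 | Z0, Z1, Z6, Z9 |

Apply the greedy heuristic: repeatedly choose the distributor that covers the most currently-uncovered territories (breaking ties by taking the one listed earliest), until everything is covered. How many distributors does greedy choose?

4

Greedy: pick T6 (covers 4 new) → pick T8 (covers 3 new) → pick T1 (covers 2 new) → pick T2 (covers 1 new). Total picks: 4.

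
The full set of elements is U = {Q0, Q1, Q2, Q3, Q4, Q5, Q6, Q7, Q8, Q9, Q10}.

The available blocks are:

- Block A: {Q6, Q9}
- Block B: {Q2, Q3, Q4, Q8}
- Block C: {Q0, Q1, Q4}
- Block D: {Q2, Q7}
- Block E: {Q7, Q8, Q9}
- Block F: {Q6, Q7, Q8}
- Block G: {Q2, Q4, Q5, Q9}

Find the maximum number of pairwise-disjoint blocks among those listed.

A, C, D are pairwise disjoint (A={Q6,Q9}; C={Q0,Q1,Q4}; D={Q2,Q7}).
Every remaining block overlaps one of these, and no 4 of the listed blocks are pairwise disjoint, so 3 is the maximum.

3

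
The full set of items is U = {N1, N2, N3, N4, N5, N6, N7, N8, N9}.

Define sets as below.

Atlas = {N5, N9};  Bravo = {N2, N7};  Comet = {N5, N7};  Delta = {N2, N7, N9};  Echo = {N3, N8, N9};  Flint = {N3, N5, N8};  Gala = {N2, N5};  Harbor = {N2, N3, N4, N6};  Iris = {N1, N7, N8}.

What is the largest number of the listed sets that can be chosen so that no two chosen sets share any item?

Atlas, Harbor, Iris are pairwise disjoint (Atlas={N5,N9}; Harbor={N2,N3,N4,N6}; Iris={N1,N7,N8}).
Every remaining set overlaps one of these, and no 4 of the listed sets are pairwise disjoint, so 3 is the maximum.

3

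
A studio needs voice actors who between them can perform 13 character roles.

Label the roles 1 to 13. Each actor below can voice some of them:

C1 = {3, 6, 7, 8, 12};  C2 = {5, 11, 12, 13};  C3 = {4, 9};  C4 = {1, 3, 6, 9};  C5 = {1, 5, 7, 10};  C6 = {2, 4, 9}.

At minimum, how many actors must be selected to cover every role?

4

C1 and C2 and C5 and C6 together: C1 ∪ C2 ∪ C5 ∪ C6 = {1, 2, 3, 4, 5, 6, 7, 8, 9, 10, 11, 12, 13} — every role is covered.
Only C1 contains 8, so C1 is forced; the remaining 8 roles need at least 3 more actors (each remaining actor adds at most 3) — so at least 4 actors are needed, and 4 is optimal.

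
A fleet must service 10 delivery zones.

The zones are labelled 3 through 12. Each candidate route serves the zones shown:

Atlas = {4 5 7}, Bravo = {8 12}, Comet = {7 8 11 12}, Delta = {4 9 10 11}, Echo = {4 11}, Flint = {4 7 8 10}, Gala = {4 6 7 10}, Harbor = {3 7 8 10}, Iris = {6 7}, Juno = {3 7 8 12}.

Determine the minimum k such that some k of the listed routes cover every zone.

4

Atlas and Delta and Gala and Juno together: Atlas ∪ Delta ∪ Gala ∪ Juno = {3, 4, 5, 6, 7, 8, 9, 10, 11, 12} — every zone is covered.
Only Atlas contains 5, so Atlas is forced; the remaining 7 zones need at least 3 more routes (each remaining route adds at most 3) — so at least 4 routes are needed, and 4 is optimal.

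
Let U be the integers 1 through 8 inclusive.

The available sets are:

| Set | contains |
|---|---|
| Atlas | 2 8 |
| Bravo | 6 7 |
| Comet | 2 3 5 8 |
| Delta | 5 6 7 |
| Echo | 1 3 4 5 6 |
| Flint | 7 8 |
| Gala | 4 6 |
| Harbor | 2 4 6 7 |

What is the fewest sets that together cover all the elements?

Atlas and Echo and Harbor together: Atlas ∪ Echo ∪ Harbor = {1, 2, 3, 4, 5, 6, 7, 8} — every element is covered.
Only Echo contains 1, so Echo is forced; the remaining 3 elements need at least 2 more sets (each remaining set adds at most 2) — so at least 3 sets are needed, and 3 is optimal.

3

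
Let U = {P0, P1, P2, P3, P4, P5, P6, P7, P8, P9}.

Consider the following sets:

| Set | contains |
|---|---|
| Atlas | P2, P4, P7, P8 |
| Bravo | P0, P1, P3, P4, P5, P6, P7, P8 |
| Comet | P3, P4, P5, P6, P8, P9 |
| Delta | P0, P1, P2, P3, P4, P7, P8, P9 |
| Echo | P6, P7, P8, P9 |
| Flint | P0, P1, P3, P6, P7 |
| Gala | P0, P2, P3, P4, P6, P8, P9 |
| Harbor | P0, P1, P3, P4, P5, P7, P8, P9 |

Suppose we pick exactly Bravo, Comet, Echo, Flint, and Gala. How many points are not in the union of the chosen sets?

0

Union of Bravo, Comet, Echo, Flint, Gala = {P0, P1, P2, P3, P4, P5, P6, P7, P8, P9} — that's every point, so 0 are uncovered.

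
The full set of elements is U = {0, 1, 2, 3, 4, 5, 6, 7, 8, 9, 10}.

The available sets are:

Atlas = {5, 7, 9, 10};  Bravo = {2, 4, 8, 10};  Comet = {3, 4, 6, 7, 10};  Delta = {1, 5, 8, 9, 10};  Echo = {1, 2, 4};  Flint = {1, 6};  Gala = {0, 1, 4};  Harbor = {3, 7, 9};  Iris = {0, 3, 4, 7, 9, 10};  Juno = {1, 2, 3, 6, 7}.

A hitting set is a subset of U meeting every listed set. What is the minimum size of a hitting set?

3

H = {1, 9, 10} meets every set (each contains at least one member of H), and |H| = 3.
The sets Bravo, Flint, Harbor are pairwise disjoint, so any hitting set needs a separate element for each — at least 3. Hence 3 is optimal.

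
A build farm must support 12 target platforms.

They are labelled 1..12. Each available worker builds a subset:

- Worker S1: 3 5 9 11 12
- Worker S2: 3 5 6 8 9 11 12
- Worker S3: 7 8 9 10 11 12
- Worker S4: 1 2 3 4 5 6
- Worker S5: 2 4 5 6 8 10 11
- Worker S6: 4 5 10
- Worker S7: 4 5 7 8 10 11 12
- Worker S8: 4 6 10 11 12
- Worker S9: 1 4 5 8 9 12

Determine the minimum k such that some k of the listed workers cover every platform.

Take {S3, S4}. Their union is {1, 2, 3, 4, 5, 6, 7, 8, 9, 10, 11, 12}, which is all 12 platforms.
No single worker has all 12 platforms (the largest, S2, has 7), so 2 is optimal.

2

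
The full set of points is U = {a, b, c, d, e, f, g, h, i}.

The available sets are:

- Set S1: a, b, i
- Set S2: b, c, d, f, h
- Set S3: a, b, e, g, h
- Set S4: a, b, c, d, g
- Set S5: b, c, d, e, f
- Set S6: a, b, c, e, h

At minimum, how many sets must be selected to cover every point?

3

S1 and S3 and S5 together: S1 ∪ S3 ∪ S5 = {a, b, c, d, e, f, g, h, i} — every point is covered.
Only S1 contains i, so S1 is forced; the remaining 6 points need at least 2 more sets (each remaining set adds at most 4) — so at least 3 sets are needed, and 3 is optimal.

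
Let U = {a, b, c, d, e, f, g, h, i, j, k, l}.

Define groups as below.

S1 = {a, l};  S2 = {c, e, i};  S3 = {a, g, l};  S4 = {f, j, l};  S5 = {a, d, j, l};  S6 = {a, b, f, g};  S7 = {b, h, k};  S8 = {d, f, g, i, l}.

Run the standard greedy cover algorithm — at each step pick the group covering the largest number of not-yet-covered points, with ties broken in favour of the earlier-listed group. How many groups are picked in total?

4

Greedy: pick S8 (covers 5 new) → pick S7 (covers 3 new) → pick S2 (covers 2 new) → pick S5 (covers 2 new). Total picks: 4.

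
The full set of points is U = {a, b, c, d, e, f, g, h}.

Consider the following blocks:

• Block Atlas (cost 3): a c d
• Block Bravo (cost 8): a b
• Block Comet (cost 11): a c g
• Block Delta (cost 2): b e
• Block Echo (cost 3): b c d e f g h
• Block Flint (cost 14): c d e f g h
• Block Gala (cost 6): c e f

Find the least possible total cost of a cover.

Atlas, Echo together cover every point (Atlas ∪ Echo = {a, b, c, d, e, f, g, h}); total cost 3 + 3 = 6.
No covering selection has total cost below 6.

6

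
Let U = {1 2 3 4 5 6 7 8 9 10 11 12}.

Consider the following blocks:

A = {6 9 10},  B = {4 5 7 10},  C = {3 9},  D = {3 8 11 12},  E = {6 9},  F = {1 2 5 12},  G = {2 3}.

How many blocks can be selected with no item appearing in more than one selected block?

3

B, E, G are pairwise disjoint (B={4,5,7,10}; E={6,9}; G={2,3}).
Every remaining block overlaps one of these, and no 4 of the listed blocks are pairwise disjoint, so 3 is the maximum.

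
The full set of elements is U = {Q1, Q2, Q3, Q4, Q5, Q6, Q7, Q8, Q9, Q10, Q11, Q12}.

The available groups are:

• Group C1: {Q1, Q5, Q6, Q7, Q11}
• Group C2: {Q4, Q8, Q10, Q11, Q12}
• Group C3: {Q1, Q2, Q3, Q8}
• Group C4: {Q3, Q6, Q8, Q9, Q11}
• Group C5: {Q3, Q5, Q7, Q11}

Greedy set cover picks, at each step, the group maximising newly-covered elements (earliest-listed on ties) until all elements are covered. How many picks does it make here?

Greedy: pick C1 (covers 5 new) → pick C2 (covers 4 new) → pick C3 (covers 2 new) → pick C4 (covers 1 new). Total picks: 4.

4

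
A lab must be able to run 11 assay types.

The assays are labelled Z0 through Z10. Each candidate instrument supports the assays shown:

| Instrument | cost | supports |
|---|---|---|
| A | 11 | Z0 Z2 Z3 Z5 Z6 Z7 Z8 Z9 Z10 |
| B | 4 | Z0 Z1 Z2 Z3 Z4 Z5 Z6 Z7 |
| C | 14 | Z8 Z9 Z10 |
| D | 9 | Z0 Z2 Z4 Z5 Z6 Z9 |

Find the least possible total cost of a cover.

15

A, B together cover every assay (A ∪ B = {Z0, Z1, Z2, Z3, Z4, Z5, Z6, Z7, Z8, Z9, Z10}); total cost 11 + 4 = 15.
No covering selection has total cost below 15.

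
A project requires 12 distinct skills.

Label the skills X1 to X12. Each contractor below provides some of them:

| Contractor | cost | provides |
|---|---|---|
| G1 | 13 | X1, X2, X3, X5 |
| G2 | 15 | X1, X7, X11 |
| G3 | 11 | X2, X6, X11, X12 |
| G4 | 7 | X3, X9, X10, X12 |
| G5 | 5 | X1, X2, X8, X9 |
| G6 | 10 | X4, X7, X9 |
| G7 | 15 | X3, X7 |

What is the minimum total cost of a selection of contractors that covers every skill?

G1, G3, G4, G5, G6 together cover every skill (G1 ∪ G3 ∪ G4 ∪ G5 ∪ G6 = {X1, X2, X3, X4, X5, X6, X7, X8, X9, X10, X11, X12}); total cost 13 + 11 + 7 + 5 + 10 = 46.
No covering selection has total cost below 46.

46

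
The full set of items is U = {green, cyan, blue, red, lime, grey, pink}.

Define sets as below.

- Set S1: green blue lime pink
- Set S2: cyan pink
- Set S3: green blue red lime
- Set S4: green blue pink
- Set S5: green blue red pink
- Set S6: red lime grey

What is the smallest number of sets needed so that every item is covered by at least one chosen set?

3

Take {S2, S5, S6}. Their union is {green, cyan, blue, red, lime, grey, pink}, which is all 7 items.
Only S2 contains cyan, so S2 is forced; the remaining 5 items need at least 2 more sets (each remaining set adds at most 4) — so at least 3 sets are needed, and 3 is optimal.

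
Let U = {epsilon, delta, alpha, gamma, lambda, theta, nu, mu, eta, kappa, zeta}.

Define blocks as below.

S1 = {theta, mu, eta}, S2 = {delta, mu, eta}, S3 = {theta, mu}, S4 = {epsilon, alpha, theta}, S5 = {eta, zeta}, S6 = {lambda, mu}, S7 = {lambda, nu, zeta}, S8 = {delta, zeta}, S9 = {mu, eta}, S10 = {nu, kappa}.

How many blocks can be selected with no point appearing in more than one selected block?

4

S4, S8, S9, S10 are pairwise disjoint (S4={epsilon,alpha,theta}; S8={delta,zeta}; S9={mu,eta}; S10={nu,kappa}).
Every remaining block overlaps one of these, and no 5 of the listed blocks are pairwise disjoint, so 4 is the maximum.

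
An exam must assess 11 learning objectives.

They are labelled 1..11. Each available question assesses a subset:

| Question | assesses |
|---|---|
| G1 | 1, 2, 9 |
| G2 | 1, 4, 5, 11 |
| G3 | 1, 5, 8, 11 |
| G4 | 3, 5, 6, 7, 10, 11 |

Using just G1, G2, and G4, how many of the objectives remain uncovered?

Union of G1, G2, G4 = {1, 2, 3, 4, 5, 6, 7, 9, 10, 11}.
Not covered: 8 — 1 objective.

1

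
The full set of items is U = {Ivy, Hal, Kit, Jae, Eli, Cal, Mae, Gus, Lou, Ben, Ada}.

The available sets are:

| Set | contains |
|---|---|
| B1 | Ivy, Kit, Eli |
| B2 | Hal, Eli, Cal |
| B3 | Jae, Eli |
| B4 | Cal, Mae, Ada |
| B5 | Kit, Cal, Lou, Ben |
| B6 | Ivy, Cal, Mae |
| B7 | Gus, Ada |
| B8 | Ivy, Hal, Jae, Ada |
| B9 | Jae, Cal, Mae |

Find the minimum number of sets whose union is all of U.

5

B2 and B5 and B7 and B8 and B9 together: B2 ∪ B5 ∪ B7 ∪ B8 ∪ B9 = {Ivy, Hal, Kit, Jae, Eli, Cal, Mae, Gus, Lou, Ben, Ada} — every item is covered.
No 4 of the 9 sets cover everything (all 126 combinations miss at least one item), so 5 is optimal.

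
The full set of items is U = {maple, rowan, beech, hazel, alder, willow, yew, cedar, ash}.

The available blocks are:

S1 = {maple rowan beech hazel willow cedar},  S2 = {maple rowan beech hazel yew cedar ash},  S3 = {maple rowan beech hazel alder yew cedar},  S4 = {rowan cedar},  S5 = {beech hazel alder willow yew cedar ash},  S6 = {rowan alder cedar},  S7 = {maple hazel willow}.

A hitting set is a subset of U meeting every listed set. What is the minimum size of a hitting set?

H = {hazel, cedar} meets every block (each contains at least one member of H), and |H| = 2.
The blocks S6, S7 are pairwise disjoint, so any hitting set needs a separate item for each — at least 2. Hence 2 is optimal.

2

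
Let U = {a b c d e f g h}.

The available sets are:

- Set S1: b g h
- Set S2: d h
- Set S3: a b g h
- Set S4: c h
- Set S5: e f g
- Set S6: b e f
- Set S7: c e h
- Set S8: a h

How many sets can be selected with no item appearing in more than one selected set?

2

S2, S6 are pairwise disjoint (S2={d,h}; S6={b,e,f}).
Every remaining set overlaps one of these, and no 3 of the listed sets are pairwise disjoint, so 2 is the maximum.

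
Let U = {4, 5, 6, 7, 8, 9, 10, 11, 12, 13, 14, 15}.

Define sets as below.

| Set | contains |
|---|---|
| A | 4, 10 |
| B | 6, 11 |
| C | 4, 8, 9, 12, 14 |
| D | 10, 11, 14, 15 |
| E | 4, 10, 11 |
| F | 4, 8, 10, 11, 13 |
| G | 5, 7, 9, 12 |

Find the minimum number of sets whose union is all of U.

B and D and F and G together: B ∪ D ∪ F ∪ G = {4, 5, 6, 7, 8, 9, 10, 11, 12, 13, 14, 15} — every point is covered.
No 3 of the 7 sets cover everything (all 35 combinations miss at least one point), so 4 is optimal.

4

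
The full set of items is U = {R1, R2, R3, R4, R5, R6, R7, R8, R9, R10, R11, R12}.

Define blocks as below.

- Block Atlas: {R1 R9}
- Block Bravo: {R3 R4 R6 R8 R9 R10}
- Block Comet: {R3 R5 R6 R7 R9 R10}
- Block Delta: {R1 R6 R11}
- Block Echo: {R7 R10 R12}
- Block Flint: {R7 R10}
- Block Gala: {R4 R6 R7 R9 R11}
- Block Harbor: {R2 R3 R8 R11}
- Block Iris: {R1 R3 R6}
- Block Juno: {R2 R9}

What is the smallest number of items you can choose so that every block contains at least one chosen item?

H = {R1, R2, R9, R10} meets every block (each contains at least one member of H), and |H| = 4.
No choice of 3 items meets every block, so 4 is the minimum.

4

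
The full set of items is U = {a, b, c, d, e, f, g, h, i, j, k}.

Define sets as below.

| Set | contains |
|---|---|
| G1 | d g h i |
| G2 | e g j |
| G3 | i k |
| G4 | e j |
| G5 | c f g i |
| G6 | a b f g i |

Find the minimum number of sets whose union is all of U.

5

Take {G1, G3, G4, G5, G6}. Their union is {a, b, c, d, e, f, g, h, i, j, k}, which is all 11 items.
Only G5 contains c, so G5 is forced; the remaining 7 items need at least 4 more sets (each remaining set adds at most 2) — so at least 5 sets are needed, and 5 is optimal.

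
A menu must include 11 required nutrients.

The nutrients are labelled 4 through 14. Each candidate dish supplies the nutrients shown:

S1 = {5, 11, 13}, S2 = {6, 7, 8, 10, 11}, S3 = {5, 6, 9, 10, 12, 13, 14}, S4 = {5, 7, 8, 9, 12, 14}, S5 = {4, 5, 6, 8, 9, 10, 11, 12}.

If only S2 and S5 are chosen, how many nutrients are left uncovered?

Union of S2, S5 = {4, 5, 6, 7, 8, 9, 10, 11, 12}.
Not covered: 13, 14 — 2 nutrients.

2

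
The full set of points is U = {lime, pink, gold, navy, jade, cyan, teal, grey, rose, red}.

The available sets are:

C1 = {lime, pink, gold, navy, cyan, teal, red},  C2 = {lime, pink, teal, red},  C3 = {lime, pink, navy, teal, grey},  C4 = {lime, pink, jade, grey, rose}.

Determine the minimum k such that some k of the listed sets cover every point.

C1 and C4 cover everything between them: the union {lime, pink, gold, navy, jade, cyan, teal, grey, rose, red} is all of U.
No single set has all 10 points (the largest, C1, has 7), so 2 is optimal.

2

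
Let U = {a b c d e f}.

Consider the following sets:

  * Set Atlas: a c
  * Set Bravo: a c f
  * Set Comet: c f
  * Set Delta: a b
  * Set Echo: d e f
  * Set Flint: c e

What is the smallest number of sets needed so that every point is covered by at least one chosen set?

Comet and Delta and Echo together: Comet ∪ Delta ∪ Echo = {a, b, c, d, e, f} — every point is covered.
Only Delta contains b, so Delta is forced; the remaining 4 points need at least 2 more sets (each remaining set adds at most 3) — so at least 3 sets are needed, and 3 is optimal.

3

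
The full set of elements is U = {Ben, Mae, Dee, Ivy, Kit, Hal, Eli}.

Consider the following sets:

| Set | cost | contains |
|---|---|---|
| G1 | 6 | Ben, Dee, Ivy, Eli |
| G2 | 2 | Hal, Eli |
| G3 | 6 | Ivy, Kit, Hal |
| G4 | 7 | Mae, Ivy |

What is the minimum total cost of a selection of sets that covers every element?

G1, G3, G4 together cover every element (G1 ∪ G3 ∪ G4 = {Ben, Mae, Dee, Ivy, Kit, Hal, Eli}); total cost 6 + 6 + 7 = 19.
The greedy pick G2, G1, G3, G4 costs 21; no covering selection beats 19.

19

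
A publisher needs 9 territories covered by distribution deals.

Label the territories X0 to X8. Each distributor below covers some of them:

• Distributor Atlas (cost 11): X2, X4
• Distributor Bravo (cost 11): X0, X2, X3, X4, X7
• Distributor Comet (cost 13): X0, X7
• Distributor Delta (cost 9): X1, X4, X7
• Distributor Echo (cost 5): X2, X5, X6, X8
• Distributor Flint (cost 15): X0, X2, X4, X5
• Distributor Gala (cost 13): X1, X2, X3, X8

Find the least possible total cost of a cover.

Bravo, Delta, Echo together cover every territory (Bravo ∪ Delta ∪ Echo = {X0, X1, X2, X3, X4, X5, X6, X7, X8}); total cost 11 + 9 + 5 = 25.
No covering selection has total cost below 25.

25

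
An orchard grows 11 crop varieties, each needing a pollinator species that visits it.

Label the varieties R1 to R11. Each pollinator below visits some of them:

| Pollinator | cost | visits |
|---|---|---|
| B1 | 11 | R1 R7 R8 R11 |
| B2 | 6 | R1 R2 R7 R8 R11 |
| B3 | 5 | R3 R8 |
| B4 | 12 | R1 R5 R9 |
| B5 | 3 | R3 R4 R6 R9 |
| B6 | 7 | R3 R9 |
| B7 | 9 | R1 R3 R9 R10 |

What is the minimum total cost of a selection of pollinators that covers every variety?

B2, B4, B5, B7 together cover every variety (B2 ∪ B4 ∪ B5 ∪ B7 = {R1, R2, R3, R4, R5, R6, R7, R8, R9, R10, R11}); total cost 6 + 12 + 3 + 9 = 30.
No covering selection has total cost below 30.

30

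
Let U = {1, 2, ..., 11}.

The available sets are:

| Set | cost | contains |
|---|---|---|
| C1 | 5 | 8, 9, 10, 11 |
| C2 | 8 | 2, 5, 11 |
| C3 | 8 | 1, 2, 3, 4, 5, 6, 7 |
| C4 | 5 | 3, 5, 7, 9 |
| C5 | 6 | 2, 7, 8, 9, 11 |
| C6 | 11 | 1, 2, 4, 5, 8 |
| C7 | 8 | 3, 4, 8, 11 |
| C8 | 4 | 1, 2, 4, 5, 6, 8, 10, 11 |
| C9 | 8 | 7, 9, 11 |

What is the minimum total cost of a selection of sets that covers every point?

C4, C8 together cover every point (C4 ∪ C8 = {1, 2, 3, 4, 5, 6, 7, 8, 9, 10, 11}); total cost 5 + 4 = 9.
No covering selection has total cost below 9.

9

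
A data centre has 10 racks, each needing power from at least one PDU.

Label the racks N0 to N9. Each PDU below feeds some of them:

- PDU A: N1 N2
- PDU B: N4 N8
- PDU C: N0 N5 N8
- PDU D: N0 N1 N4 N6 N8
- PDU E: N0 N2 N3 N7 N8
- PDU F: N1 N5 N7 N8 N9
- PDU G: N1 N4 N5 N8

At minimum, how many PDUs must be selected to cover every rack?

Take {D, E, F}. Their union is {N0, N1, N2, N3, N4, N5, N6, N7, N8, N9}, which is all 10 racks.
Only E contains N3, so E is forced; the remaining 5 racks need at least 2 more PDUs (each remaining PDU adds at most 3) — so at least 3 PDUs are needed, and 3 is optimal.

3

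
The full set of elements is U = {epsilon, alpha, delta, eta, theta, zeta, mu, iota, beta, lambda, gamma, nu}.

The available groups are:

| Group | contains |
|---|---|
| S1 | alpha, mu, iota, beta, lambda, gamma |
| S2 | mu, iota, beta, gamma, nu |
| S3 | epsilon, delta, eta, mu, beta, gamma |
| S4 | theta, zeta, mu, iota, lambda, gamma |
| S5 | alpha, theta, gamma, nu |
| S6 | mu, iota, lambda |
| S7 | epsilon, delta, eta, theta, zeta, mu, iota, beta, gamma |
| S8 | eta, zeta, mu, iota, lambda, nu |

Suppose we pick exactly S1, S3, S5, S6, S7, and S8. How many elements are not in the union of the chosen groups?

0

Union of S1, S3, S5, S6, S7, S8 = {epsilon, alpha, delta, eta, theta, zeta, mu, iota, beta, lambda, gamma, nu} — that's every element, so 0 are uncovered.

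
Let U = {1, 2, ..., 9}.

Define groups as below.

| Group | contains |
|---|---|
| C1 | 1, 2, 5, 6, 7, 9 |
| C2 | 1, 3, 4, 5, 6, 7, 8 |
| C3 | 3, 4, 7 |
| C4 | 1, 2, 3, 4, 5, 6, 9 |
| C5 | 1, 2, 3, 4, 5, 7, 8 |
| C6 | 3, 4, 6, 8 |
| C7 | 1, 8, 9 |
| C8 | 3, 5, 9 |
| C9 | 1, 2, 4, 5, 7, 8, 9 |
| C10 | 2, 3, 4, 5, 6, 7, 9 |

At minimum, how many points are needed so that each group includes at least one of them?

2

Take H = {3, 9}. Each listed group contains at least one of these, so H is a hitting set of size 2.
The groups C3, C7 are pairwise disjoint, so any hitting set needs a separate point for each — at least 2. Hence 2 is optimal.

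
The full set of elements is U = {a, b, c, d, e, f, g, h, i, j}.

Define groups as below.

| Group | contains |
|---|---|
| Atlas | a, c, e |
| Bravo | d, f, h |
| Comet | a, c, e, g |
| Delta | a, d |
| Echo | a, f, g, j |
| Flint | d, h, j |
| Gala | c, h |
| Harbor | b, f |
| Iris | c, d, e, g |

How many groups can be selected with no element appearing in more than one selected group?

Comet, Flint, Harbor are pairwise disjoint (Comet={a,c,e,g}; Flint={d,h,j}; Harbor={b,f}).
Every remaining group overlaps one of these, and no 4 of the listed groups are pairwise disjoint, so 3 is the maximum.

3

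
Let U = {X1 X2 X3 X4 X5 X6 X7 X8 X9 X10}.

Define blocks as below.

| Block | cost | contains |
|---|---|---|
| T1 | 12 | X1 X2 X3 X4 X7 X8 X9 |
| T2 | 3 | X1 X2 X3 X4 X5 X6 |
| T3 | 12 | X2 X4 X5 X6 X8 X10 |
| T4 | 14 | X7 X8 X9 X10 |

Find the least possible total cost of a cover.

T2, T4 together cover every element (T2 ∪ T4 = {X1, X2, X3, X4, X5, X6, X7, X8, X9, X10}); total cost 3 + 14 = 17.
No covering selection has total cost below 17.

17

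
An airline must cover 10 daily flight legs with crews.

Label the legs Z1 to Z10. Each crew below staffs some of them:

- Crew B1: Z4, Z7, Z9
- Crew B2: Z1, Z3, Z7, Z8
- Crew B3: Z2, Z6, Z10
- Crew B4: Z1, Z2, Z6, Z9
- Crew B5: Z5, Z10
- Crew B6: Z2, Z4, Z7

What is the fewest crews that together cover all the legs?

4

B1 and B2 and B4 and B5 together: B1 ∪ B2 ∪ B4 ∪ B5 = {Z1, Z2, Z3, Z4, Z5, Z6, Z7, Z8, Z9, Z10} — every leg is covered.
No 3 of the 6 crews cover everything (all 20 combinations miss at least one leg), so 4 is optimal.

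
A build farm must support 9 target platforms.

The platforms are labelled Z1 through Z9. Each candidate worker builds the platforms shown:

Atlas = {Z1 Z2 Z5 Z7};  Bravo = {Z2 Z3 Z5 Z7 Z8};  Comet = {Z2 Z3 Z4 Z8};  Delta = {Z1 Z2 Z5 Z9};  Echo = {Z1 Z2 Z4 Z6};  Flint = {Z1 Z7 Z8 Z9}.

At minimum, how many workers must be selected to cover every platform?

3

Bravo and Delta and Echo together: Bravo ∪ Delta ∪ Echo = {Z1, Z2, Z3, Z4, Z5, Z6, Z7, Z8, Z9} — every platform is covered.
Only Echo contains Z6, so Echo is forced; the remaining 5 platforms need at least 2 more workers (each remaining worker adds at most 4) — so at least 3 workers are needed, and 3 is optimal.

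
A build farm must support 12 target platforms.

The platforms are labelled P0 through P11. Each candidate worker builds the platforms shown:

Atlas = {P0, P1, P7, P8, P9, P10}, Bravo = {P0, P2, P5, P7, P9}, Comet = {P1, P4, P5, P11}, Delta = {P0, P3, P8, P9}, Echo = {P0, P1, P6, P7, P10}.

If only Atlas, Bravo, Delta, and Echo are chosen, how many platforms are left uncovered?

2

Union of Atlas, Bravo, Delta, Echo = {P0, P1, P2, P3, P5, P6, P7, P8, P9, P10}.
Not covered: P4, P11 — 2 platforms.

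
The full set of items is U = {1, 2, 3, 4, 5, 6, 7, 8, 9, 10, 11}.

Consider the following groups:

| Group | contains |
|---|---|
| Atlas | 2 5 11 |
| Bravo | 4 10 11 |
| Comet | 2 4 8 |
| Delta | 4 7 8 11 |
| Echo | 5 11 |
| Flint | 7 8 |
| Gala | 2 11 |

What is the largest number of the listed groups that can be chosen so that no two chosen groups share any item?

Bravo, Flint are pairwise disjoint (Bravo={4,10,11}; Flint={7,8}).
Every remaining group overlaps one of these, and no 3 of the listed groups are pairwise disjoint, so 2 is the maximum.

2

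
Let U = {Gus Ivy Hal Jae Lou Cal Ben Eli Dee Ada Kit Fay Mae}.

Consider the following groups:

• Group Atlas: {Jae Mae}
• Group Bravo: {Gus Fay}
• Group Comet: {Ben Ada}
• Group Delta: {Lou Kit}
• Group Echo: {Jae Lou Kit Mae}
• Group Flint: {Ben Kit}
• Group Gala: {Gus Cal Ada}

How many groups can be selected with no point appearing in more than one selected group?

4

Atlas, Bravo, Comet, Delta are pairwise disjoint (Atlas={Jae,Mae}; Bravo={Gus,Fay}; Comet={Ben,Ada}; Delta={Lou,Kit}).
Every remaining group overlaps one of these, and no 5 of the listed groups are pairwise disjoint, so 4 is the maximum.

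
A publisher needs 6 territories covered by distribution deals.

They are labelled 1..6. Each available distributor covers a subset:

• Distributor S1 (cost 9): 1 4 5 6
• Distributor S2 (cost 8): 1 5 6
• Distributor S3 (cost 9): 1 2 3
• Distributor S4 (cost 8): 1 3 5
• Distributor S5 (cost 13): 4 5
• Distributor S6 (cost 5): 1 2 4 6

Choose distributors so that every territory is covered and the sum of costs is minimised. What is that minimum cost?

13

S4, S6 together cover every territory (S4 ∪ S6 = {1, 2, 3, 4, 5, 6}); total cost 8 + 5 = 13.
No covering selection has total cost below 13.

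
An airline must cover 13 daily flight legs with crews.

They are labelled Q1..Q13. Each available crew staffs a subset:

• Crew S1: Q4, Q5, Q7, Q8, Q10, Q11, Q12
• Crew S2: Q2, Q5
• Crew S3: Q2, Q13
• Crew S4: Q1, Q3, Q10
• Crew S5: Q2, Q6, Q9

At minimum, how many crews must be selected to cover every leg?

S1 and S3 and S4 and S5 together: S1 ∪ S3 ∪ S4 ∪ S5 = {Q1, Q2, Q3, Q4, Q5, Q6, Q7, Q8, Q9, Q10, Q11, Q12, Q13} — every leg is covered.
No 3 of the 5 crews cover everything (all 10 combinations miss at least one leg), so 4 is optimal.

4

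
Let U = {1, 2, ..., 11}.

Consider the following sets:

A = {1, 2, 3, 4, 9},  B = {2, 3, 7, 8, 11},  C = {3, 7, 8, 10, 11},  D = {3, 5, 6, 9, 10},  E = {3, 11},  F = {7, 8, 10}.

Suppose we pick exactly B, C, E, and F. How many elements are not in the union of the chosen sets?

5

Union of B, C, E, F = {2, 3, 7, 8, 10, 11}.
Not covered: 1, 4, 5, 6, 9 — 5 elements.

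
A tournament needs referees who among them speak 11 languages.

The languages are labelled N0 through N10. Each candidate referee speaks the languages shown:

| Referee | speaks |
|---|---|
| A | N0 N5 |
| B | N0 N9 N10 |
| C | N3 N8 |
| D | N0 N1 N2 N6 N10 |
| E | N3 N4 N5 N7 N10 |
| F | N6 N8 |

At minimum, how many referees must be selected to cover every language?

4

Take {B, C, D, E}. Their union is {N0, N1, N2, N3, N4, N5, N6, N7, N8, N9, N10}, which is all 11 languages.
No 3 of the 6 referees cover everything (all 20 combinations miss at least one language), so 4 is optimal.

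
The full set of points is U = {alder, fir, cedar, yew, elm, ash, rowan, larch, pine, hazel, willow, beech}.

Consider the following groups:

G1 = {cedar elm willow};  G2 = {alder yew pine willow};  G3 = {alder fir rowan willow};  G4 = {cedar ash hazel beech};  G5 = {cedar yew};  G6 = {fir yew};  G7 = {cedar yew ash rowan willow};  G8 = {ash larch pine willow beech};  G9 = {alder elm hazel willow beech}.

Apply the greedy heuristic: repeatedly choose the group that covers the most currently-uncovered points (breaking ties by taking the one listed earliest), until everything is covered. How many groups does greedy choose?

Greedy: pick G7 (covers 5 new) → pick G9 (covers 4 new) → pick G8 (covers 2 new) → pick G3 (covers 1 new). Total picks: 4.

4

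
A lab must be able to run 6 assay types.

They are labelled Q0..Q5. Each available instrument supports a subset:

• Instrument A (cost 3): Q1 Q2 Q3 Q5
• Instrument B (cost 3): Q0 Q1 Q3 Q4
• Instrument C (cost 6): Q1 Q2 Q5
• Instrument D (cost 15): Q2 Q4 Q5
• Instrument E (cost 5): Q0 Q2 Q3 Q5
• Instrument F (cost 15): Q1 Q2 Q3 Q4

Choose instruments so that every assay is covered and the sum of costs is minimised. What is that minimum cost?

A, B together cover every assay (A ∪ B = {Q0, Q1, Q2, Q3, Q4, Q5}); total cost 3 + 3 = 6.
No covering selection has total cost below 6.

6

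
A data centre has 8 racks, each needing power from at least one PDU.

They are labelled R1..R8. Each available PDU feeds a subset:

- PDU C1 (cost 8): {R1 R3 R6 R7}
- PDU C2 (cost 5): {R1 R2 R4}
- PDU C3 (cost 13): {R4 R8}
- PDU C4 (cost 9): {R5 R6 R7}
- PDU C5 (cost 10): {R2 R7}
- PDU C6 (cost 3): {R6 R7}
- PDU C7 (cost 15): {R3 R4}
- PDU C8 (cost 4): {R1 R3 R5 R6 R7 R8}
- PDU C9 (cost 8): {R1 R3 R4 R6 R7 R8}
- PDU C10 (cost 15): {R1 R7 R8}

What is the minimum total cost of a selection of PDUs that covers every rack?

9

C2, C8 together cover every rack (C2 ∪ C8 = {R1, R2, R3, R4, R5, R6, R7, R8}); total cost 5 + 4 = 9.
No covering selection has total cost below 9.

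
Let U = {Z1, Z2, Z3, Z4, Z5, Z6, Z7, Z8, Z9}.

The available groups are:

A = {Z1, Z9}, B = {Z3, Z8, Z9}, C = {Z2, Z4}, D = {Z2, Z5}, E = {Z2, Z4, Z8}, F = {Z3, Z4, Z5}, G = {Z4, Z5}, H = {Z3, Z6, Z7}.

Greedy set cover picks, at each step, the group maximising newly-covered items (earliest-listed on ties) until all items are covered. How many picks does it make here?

5

Greedy: pick B (covers 3 new) → pick C (covers 2 new) → pick H (covers 2 new) → pick A (covers 1 new) → pick D (covers 1 new). Total picks: 5.
(The true minimum cover uses only 4 groups, so greedy is not optimal here.)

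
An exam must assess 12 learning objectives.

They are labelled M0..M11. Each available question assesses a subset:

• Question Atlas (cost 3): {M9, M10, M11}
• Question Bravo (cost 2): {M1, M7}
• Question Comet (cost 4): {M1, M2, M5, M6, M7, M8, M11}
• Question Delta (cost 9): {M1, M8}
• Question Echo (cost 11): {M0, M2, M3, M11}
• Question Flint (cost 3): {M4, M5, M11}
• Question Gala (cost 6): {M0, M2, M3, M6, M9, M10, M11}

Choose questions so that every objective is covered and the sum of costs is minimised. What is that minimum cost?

13

Comet, Flint, Gala together cover every objective (Comet ∪ Flint ∪ Gala = {M0, M1, M2, M3, M4, M5, M6, M7, M8, M9, M10, M11}); total cost 4 + 3 + 6 = 13.
The greedy pick Comet, Atlas, Flint, Gala costs 16; no covering selection beats 13.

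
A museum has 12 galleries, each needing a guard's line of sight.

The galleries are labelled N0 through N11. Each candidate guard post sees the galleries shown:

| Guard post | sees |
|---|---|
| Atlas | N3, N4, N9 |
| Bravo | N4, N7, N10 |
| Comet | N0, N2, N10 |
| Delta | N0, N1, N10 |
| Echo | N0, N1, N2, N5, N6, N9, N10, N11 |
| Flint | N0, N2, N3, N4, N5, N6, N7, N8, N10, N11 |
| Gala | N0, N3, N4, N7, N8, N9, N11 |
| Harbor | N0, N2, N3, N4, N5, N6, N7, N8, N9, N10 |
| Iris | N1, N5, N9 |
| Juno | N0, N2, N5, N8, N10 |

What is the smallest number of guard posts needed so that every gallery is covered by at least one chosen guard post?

Echo and Flint together: Echo ∪ Flint = {N0, N1, N2, N3, N4, N5, N6, N7, N8, N9, N10, N11} — every gallery is covered.
No single guard post has all 12 galleries (the largest, Flint, has 10), so 2 is optimal.

2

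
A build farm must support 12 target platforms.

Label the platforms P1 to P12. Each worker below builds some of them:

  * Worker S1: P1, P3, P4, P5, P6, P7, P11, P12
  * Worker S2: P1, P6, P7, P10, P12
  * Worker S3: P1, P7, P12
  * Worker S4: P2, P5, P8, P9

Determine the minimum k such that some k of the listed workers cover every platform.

3

Take {S1, S2, S4}. Their union is {P1, P2, P3, P4, P5, P6, P7, P8, P9, P10, P11, P12}, which is all 12 platforms.
Only S4 contains P2, so S4 is forced; the remaining 8 platforms need at least 2 more workers (each remaining worker adds at most 7) — so at least 3 workers are needed, and 3 is optimal.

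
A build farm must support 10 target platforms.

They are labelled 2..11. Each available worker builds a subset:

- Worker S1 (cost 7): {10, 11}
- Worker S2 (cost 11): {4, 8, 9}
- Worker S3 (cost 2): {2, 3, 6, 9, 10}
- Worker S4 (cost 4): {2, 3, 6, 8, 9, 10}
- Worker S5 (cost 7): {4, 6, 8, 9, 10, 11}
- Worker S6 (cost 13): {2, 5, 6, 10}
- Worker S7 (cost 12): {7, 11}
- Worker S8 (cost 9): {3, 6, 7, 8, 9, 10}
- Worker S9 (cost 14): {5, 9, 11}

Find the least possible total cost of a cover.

29

S5, S6, S8 together cover every platform (S5 ∪ S6 ∪ S8 = {2, 3, 4, 5, 6, 7, 8, 9, 10, 11}); total cost 7 + 13 + 9 = 29.
The greedy pick S3, S5, S8, S6 costs 31; no covering selection beats 29.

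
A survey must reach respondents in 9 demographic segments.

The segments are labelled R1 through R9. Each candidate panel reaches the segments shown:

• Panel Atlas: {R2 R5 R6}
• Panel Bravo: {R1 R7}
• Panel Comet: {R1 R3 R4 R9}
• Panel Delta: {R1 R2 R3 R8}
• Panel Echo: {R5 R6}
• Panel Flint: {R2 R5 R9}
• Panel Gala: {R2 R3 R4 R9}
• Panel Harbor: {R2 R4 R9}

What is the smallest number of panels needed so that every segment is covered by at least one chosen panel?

4

Take {Atlas, Bravo, Delta, Gala}. Their union is {R1, R2, R3, R4, R5, R6, R7, R8, R9}, which is all 9 segments.
Only Delta contains R8, so Delta is forced; the remaining 5 segments need at least 3 more panels (each remaining panel adds at most 2) — so at least 4 panels are needed, and 4 is optimal.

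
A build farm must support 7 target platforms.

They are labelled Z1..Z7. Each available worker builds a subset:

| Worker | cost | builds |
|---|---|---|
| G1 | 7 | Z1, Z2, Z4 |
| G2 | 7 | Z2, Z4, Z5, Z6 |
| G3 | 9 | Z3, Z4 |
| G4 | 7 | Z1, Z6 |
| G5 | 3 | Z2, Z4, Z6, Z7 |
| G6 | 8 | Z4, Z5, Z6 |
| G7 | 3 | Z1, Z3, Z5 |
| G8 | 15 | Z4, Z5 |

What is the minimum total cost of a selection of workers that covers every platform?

G5, G7 together cover every platform (G5 ∪ G7 = {Z1, Z2, Z3, Z4, Z5, Z6, Z7}); total cost 3 + 3 = 6.
No covering selection has total cost below 6.

6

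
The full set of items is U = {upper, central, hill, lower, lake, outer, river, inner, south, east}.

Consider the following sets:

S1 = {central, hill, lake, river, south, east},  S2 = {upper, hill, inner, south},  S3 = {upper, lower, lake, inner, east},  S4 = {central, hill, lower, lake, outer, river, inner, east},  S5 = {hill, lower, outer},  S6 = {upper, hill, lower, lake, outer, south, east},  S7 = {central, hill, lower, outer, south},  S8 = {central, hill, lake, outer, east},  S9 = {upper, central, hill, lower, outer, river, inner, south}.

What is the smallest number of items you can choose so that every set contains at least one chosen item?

H = {upper, hill} meets every set (each contains at least one member of H), and |H| = 2.
No single item lies in every set, so at least 2 are needed and 2 is optimal.

2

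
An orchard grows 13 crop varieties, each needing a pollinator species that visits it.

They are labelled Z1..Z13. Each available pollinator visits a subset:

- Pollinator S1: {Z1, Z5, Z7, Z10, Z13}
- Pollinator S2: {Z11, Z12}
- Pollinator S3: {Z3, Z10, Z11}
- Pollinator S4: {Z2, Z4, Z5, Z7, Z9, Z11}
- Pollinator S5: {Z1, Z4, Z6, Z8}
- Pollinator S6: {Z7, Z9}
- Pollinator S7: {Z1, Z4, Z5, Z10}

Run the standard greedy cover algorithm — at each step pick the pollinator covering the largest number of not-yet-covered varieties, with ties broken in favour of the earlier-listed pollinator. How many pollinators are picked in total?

Greedy: pick S4 (covers 6 new) → pick S1 (covers 3 new) → pick S5 (covers 2 new) → pick S2 (covers 1 new) → pick S3 (covers 1 new). Total picks: 5.

5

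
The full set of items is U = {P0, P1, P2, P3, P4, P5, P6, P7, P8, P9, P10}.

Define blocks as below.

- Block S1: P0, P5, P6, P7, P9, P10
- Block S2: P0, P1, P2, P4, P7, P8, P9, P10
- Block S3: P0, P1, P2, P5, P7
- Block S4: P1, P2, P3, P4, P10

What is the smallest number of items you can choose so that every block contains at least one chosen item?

2

H = {P2, P6} meets every block (each contains at least one member of H), and |H| = 2.
No single item lies in every block, so at least 2 are needed and 2 is optimal.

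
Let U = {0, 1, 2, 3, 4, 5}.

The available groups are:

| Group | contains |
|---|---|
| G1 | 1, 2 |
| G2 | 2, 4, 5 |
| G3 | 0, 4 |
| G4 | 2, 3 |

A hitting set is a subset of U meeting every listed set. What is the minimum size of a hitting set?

2

H = {0, 2} meets every group (each contains at least one member of H), and |H| = 2.
The groups G3, G4 are pairwise disjoint, so any hitting set needs a separate point for each — at least 2. Hence 2 is optimal.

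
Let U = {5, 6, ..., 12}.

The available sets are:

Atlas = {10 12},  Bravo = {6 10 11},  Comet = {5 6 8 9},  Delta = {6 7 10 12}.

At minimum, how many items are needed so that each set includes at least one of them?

H = {6, 12} meets every set (each contains at least one member of H), and |H| = 2.
The sets Atlas, Comet are pairwise disjoint, so any hitting set needs a separate item for each — at least 2. Hence 2 is optimal.

2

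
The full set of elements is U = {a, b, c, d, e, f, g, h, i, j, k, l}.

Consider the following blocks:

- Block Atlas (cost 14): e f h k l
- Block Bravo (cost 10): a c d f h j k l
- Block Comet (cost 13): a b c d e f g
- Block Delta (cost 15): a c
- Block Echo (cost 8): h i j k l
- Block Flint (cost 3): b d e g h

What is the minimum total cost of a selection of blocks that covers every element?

Bravo, Echo, Flint together cover every element (Bravo ∪ Echo ∪ Flint = {a, b, c, d, e, f, g, h, i, j, k, l}); total cost 10 + 8 + 3 = 21.
No covering selection has total cost below 21.

21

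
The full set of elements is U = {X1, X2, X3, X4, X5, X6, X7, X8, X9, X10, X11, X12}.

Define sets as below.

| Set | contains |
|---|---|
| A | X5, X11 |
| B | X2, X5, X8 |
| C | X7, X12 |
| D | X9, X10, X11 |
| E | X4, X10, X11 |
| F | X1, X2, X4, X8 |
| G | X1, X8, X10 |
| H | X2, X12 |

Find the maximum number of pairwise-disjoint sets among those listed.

3

A, C, G are pairwise disjoint (A={X5,X11}; C={X7,X12}; G={X1,X8,X10}).
Every remaining set overlaps one of these, and no 4 of the listed sets are pairwise disjoint, so 3 is the maximum.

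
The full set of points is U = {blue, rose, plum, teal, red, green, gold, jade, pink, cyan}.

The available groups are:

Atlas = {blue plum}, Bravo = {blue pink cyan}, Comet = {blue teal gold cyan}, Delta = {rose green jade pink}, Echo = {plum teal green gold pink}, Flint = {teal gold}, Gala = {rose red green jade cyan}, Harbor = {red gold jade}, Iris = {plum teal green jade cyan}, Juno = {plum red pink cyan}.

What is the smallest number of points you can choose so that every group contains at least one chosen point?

4

H = {rose, plum, gold, cyan} meets every group (each contains at least one member of H), and |H| = 4.
No choice of 3 points meets every group, so 4 is the minimum.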